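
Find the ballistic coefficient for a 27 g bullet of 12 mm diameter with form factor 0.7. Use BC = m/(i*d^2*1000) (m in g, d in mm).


BC = m/(i*d^2*1000) = 27/(0.7 * 12^2 * 1000) = 0.0002679

0.0002679


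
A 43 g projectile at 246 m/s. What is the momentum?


p = m*v = 0.043*246 = 10.58 kg·m/s

10.58 kg·m/s


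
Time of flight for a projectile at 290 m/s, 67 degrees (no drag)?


T = 2*v0*sin(theta)/g = 2*290*sin(67°)/9.81 = 54.42 s

54.42 s


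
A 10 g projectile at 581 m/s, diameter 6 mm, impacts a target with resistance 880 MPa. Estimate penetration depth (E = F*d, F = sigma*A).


A = pi*(d/2)^2 = pi*(6/2)^2 = 28.2743 mm^2
E = 0.5*m*v^2 = 0.5*0.01*581^2 = 1687.81 J
depth = E/(sigma*A) = 1687.81 J / (880 MPa * 28.2743 mm^2) = 1687.81/(880 * 28.2743) m = 0.067834 m ≈ 67.83 mm

67.83 mm


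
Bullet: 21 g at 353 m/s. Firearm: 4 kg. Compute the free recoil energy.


v_r = m_p*v_p/m_gun = 0.021*353/4 = 1.85325 m/s, E_r = 0.5*m_gun*v_r^2 = 0.5*4*1.85325^2 = 6.869 J

6.869 J


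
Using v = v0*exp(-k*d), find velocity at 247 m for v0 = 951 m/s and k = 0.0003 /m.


v = v0*exp(-k*d) = 951*exp(-0.0003*247) = 883.1 m/s

883.1 m/s


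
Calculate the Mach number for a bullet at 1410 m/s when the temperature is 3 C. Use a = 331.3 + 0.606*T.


a = 331.3 + 0.606*(3) = 333.118 m/s
M = v/a = 1410/333.118 = 4.233

4.233


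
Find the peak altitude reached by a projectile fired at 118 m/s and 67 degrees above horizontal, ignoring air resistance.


H = (v0*sin(theta))^2 / (2g) = (118*sin(67°))^2 / (2*9.81) = 601.3 m

601.3 m


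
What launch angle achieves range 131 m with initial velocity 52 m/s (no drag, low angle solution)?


sin(2*theta) = R*g/v0^2 = 131*9.81/52^2 = 0.475263, theta = arcsin(0.475263)/2 = 14.19°

14.19 degrees


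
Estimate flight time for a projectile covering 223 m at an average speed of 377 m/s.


t = d/v = 223/377 = 0.5915 s

0.5915 s


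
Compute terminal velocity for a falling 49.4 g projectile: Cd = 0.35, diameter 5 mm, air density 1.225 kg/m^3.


A = pi*(d/2)^2 = pi*(5/2000)^2 = 1.96350e-05 m^2
vt = sqrt(2mg/(Cd*rho*A)) = sqrt(2*0.0494*9.81/(0.35 * 1.225 * 1.96350e-05)) = 339.3 m/s

339.3 m/s


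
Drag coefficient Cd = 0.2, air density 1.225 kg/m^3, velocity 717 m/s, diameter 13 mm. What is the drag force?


A = pi*(d/2)^2 = pi*(13/2000)^2 = 1.32732e-04 m^2
Fd = 0.5*Cd*rho*A*v^2 = 0.5*0.2*1.225*1.32732e-04*717^2 = 8.359 N

8.359 N


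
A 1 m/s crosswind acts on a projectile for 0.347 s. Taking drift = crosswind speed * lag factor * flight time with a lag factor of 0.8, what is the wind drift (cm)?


drift = v_wind * lag * t = 1 * 0.8 * 0.347 = 0.2776 m ≈ 27.76 cm

27.76 cm


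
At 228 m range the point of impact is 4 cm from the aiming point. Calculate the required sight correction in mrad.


1 mrad subtends 1 cm per 10 m of range, so adj = error_cm / (dist_m / 10) = 4 / (228/10) = 0.1754 mrad

0.1754 mrad


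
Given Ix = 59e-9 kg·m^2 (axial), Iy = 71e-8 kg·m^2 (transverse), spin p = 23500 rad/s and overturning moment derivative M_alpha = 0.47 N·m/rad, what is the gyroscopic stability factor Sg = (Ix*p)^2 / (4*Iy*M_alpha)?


Sg = Ix^2 * p^2 / (4 * Iy * M_alpha) = (59e-9)^2 * 23500^2 / (4 * 71e-8 * 0.47) = 1.44

1.44


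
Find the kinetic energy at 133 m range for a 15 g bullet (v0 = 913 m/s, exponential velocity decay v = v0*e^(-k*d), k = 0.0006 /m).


v = v0*exp(-k*d) = 913*exp(-0.0006*133) = 842.974 m/s
E = 0.5*m*v^2 = 0.5*0.015*842.974^2 = 5330 J

5330 J


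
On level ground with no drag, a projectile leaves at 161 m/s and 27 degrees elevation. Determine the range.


R = v0^2 * sin(2*theta) / g = 161^2 * sin(2*27°) / 9.81 = 2138 m

2138 m


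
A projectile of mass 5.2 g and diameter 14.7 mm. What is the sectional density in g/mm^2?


SD = m/d^2 = 5.2/14.7^2 = 0.02406 g/mm^2

0.02406 g/mm^2


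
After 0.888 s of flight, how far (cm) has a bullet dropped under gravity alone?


drop = 0.5*g*t^2 = 0.5*9.81*0.888^2 = 3.86781 m ≈ 386.8 cm

386.8 cm


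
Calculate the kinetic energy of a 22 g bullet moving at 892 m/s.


E = 0.5*m*v^2 = 0.5*0.022*892^2 = 8752 J

8752 J


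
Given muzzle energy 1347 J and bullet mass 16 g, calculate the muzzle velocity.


v = sqrt(2*E/m) = sqrt(2*1347/0.016) = 410.3 m/s

410.3 m/s


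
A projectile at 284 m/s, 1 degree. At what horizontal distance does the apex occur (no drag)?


R = v0^2*sin(2*theta)/g = 284^2*sin(2*1°)/9.81 = 286.937 m
apex_dist = R/2 = 286.937/2 = 143.5 m

143.5 m


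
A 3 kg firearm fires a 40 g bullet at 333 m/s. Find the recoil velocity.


v_recoil = m_p * v_p / m_gun = 0.04 * 333 / 3 = 4.44 m/s

4.44 m/s


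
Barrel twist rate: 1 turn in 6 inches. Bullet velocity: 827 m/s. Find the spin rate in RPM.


twist_m = 6*0.0254 = 0.1524 m
spin = v/twist = 827/0.1524 = 5426.509 rev/s
RPM = spin*60 = 5426.509*60 ≈ 325591 RPM

325591 RPM


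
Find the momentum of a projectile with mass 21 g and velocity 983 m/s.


p = m*v = 0.021*983 = 20.64 kg·m/s

20.64 kg·m/s


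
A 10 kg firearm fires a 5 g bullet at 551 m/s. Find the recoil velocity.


v_recoil = m_p * v_p / m_gun = 0.005 * 551 / 10 = 0.2755 m/s

0.2755 m/s


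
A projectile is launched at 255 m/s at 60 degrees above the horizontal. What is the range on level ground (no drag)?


R = v0^2 * sin(2*theta) / g = 255^2 * sin(2*60°) / 9.81 = 5740 m

5740 m


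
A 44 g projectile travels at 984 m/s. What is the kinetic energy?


E = 0.5*m*v^2 = 0.5*0.044*984^2 = 21302 J

21302 J


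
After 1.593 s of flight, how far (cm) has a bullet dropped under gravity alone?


drop = 0.5*g*t^2 = 0.5*9.81*1.593^2 = 12.4472 m ≈ 1245 cm

1245 cm


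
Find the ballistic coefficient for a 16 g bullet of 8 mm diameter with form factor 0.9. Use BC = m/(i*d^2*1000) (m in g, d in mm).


BC = m/(i*d^2*1000) = 16/(0.9 * 8^2 * 1000) = 0.0002778

0.0002778


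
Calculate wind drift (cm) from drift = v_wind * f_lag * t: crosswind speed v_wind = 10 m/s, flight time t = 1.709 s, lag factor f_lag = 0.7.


drift = v_wind * lag * t = 10 * 0.7 * 1.709 = 11.963 m ≈ 1196 cm

1196 cm


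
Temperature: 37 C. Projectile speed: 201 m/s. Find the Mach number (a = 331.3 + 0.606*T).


a = 331.3 + 0.606*(37) = 353.722 m/s
M = v/a = 201/353.722 = 0.5682

0.5682


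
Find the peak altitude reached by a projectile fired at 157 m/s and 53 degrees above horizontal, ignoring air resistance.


H = (v0*sin(theta))^2 / (2g) = (157*sin(53°))^2 / (2*9.81) = 801.3 m

801.3 m


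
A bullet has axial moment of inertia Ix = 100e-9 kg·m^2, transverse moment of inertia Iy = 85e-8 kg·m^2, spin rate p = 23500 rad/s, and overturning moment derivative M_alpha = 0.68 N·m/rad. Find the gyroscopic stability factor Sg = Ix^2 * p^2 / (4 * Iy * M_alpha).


Sg = Ix^2 * p^2 / (4 * Iy * M_alpha) = (100e-9)^2 * 23500^2 / (4 * 85e-8 * 0.68) = 2.389

2.389


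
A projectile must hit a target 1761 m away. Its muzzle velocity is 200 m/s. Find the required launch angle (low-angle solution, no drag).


sin(2*theta) = R*g/v0^2 = 1761*9.81/200^2 = 0.431885, theta = arcsin(0.431885)/2 = 12.79°

12.79 degrees


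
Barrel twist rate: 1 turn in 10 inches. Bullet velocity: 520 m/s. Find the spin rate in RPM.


twist_m = 10*0.0254 = 0.254 m
spin = v/twist = 520/0.254 = 2047.244 rev/s
RPM = spin*60 = 2047.244*60 ≈ 122835 RPM

122835 RPM


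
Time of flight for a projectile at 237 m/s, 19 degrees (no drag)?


T = 2*v0*sin(theta)/g = 2*237*sin(19°)/9.81 = 15.73 s

15.73 s


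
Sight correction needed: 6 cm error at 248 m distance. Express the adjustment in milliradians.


1 mrad subtends 1 cm per 10 m of range, so adj = error_cm / (dist_m / 10) = 6 / (248/10) = 0.2419 mrad

0.2419 mrad


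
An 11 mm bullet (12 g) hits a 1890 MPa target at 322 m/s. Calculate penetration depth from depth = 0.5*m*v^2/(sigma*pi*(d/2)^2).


A = pi*(d/2)^2 = pi*(11/2)^2 = 95.0332 mm^2
E = 0.5*m*v^2 = 0.5*0.012*322^2 = 622.104 J
depth = E/(sigma*A) = 622.104 J / (1890 MPa * 95.0332 mm^2) = 622.104/(1890 * 95.0332) m = 0.00346359 m ≈ 3.464 mm

3.464 mm


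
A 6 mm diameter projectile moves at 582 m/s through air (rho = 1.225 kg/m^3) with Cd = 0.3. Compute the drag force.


A = pi*(d/2)^2 = pi*(6/2000)^2 = 2.82743e-05 m^2
Fd = 0.5*Cd*rho*A*v^2 = 0.5*0.3*1.225*2.82743e-05*582^2 = 1.76 N

1.76 N


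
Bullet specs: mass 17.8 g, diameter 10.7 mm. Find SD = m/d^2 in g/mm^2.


SD = m/d^2 = 17.8/10.7^2 = 0.1555 g/mm^2

0.1555 g/mm^2


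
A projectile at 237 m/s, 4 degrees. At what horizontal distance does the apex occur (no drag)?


R = v0^2*sin(2*theta)/g = 237^2*sin(2*4°)/9.81 = 796.862 m
apex_dist = R/2 = 796.862/2 = 398.4 m

398.4 m


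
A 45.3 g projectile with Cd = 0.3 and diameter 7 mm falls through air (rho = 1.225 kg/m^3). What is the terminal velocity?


A = pi*(d/2)^2 = pi*(7/2000)^2 = 3.84845e-05 m^2
vt = sqrt(2mg/(Cd*rho*A)) = sqrt(2*0.0453*9.81/(0.3 * 1.225 * 3.84845e-05)) = 250.7 m/s

250.7 m/s


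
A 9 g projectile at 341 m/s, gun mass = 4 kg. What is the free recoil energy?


v_r = m_p*v_p/m_gun = 0.009*341/4 = 0.76725 m/s, E_r = 0.5*m_gun*v_r^2 = 0.5*4*0.76725^2 = 1.177 J

1.177 J


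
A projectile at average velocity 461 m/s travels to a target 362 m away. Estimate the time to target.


t = d/v = 362/461 = 0.7852 s

0.7852 s


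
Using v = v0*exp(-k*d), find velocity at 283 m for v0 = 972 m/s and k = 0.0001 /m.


v = v0*exp(-k*d) = 972*exp(-0.0001*283) = 944.9 m/s

944.9 m/s


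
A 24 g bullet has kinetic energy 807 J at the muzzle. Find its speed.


v = sqrt(2*E/m) = sqrt(2*807/0.024) = 259.3 m/s

259.3 m/s


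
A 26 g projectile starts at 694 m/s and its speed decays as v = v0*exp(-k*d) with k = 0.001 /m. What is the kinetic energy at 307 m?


v = v0*exp(-k*d) = 694*exp(-0.001*307) = 510.542 m/s
E = 0.5*m*v^2 = 0.5*0.026*510.542^2 = 3388 J

3388 J


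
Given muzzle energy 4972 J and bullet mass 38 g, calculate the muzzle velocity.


v = sqrt(2*E/m) = sqrt(2*4972/0.038) = 511.6 m/s

511.6 m/s


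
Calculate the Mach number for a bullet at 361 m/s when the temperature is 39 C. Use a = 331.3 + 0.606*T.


a = 331.3 + 0.606*(39) = 354.934 m/s
M = v/a = 361/354.934 = 1.017

1.017


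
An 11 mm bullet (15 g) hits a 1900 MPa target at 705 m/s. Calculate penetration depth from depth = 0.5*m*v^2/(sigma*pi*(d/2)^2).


A = pi*(d/2)^2 = pi*(11/2)^2 = 95.0332 mm^2
E = 0.5*m*v^2 = 0.5*0.015*705^2 = 3727.69 J
depth = E/(sigma*A) = 3727.69 J / (1900 MPa * 95.0332 mm^2) = 3727.69/(1900 * 95.0332) m = 0.0206448 m ≈ 20.64 mm

20.64 mm


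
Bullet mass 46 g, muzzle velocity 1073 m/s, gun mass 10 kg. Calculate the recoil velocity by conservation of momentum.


v_recoil = m_p * v_p / m_gun = 0.046 * 1073 / 10 = 4.936 m/s

4.936 m/s


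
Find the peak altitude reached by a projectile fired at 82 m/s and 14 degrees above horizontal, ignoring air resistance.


H = (v0*sin(theta))^2 / (2g) = (82*sin(14°))^2 / (2*9.81) = 20.06 m

20.06 m


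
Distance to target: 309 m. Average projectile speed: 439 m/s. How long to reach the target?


t = d/v = 309/439 = 0.7039 s

0.7039 s


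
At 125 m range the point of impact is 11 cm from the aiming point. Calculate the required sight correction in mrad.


1 mrad subtends 1 cm per 10 m of range, so adj = error_cm / (dist_m / 10) = 11 / (125/10) = 0.88 mrad

0.88 mrad


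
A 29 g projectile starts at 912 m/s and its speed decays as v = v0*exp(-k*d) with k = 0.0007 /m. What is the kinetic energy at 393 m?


v = v0*exp(-k*d) = 912*exp(-0.0007*393) = 692.661 m/s
E = 0.5*m*v^2 = 0.5*0.029*692.661^2 = 6957 J

6957 J


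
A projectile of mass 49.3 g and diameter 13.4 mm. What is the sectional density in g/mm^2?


SD = m/d^2 = 49.3/13.4^2 = 0.2746 g/mm^2

0.2746 g/mm^2


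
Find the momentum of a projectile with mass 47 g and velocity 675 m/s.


p = m*v = 0.047*675 = 31.73 kg·m/s

31.73 kg·m/s


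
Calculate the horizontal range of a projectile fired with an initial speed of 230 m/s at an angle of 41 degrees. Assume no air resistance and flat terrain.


R = v0^2 * sin(2*theta) / g = 230^2 * sin(2*41°) / 9.81 = 5340 m

5340 m


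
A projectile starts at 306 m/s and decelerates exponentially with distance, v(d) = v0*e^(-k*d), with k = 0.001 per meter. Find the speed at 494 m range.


v = v0*exp(-k*d) = 306*exp(-0.001*494) = 186.7 m/s

186.7 m/s


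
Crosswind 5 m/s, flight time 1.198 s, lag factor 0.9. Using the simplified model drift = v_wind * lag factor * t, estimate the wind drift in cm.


drift = v_wind * lag * t = 5 * 0.9 * 1.198 = 5.391 m ≈ 539.1 cm

539.1 cm


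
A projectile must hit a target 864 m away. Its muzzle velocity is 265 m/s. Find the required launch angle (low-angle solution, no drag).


sin(2*theta) = R*g/v0^2 = 864*9.81/265^2 = 0.120695, theta = arcsin(0.120695)/2 = 3.466°

3.466 degrees


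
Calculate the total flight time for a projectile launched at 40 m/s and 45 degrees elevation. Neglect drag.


T = 2*v0*sin(theta)/g = 2*40*sin(45°)/9.81 = 5.766 s

5.766 s


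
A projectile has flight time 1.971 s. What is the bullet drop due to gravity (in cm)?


drop = 0.5*g*t^2 = 0.5*9.81*1.971^2 = 19.0551 m ≈ 1906 cm

1906 cm


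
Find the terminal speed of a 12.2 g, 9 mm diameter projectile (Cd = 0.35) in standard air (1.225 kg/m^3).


A = pi*(d/2)^2 = pi*(9/2000)^2 = 6.36173e-05 m^2
vt = sqrt(2mg/(Cd*rho*A)) = sqrt(2*0.0122*9.81/(0.35 * 1.225 * 6.36173e-05)) = 93.68 m/s

93.68 m/s


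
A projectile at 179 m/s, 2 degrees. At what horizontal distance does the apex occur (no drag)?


R = v0^2*sin(2*theta)/g = 179^2*sin(2*2°)/9.81 = 227.836 m
apex_dist = R/2 = 227.836/2 = 113.9 m

113.9 m


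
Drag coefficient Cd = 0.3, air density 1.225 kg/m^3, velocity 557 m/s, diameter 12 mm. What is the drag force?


A = pi*(d/2)^2 = pi*(12/2000)^2 = 1.13097e-04 m^2
Fd = 0.5*Cd*rho*A*v^2 = 0.5*0.3*1.225*1.13097e-04*557^2 = 6.447 N

6.447 N


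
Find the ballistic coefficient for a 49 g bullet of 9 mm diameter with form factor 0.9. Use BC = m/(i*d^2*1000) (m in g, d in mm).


BC = m/(i*d^2*1000) = 49/(0.9 * 9^2 * 1000) = 0.0006722

0.0006722


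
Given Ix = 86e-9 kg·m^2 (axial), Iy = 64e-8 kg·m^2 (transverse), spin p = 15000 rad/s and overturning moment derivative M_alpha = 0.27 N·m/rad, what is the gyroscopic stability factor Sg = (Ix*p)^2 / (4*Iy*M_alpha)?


Sg = Ix^2 * p^2 / (4 * Iy * M_alpha) = (86e-9)^2 * 15000^2 / (4 * 64e-8 * 0.27) = 2.408

2.408


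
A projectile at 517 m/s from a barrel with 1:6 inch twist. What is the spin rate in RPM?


twist_m = 6*0.0254 = 0.1524 m
spin = v/twist = 517/0.1524 = 3392.388 rev/s
RPM = spin*60 = 3392.388*60 ≈ 203543 RPM

203543 RPM


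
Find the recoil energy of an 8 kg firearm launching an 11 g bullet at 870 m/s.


v_r = m_p*v_p/m_gun = 0.011*870/8 = 1.19625 m/s, E_r = 0.5*m_gun*v_r^2 = 0.5*8*1.19625^2 = 5.724 J

5.724 J


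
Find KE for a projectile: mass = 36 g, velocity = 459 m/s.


E = 0.5*m*v^2 = 0.5*0.036*459^2 = 3792 J

3792 J


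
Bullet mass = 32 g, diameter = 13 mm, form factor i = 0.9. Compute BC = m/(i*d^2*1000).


BC = m/(i*d^2*1000) = 32/(0.9 * 13^2 * 1000) = 0.0002104

0.0002104


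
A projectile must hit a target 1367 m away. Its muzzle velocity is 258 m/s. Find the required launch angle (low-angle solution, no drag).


sin(2*theta) = R*g/v0^2 = 1367*9.81/258^2 = 0.201464, theta = arcsin(0.201464)/2 = 5.811°

5.811 degrees


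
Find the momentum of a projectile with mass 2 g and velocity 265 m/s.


p = m*v = 0.002*265 = 0.53 kg·m/s

0.53 kg·m/s


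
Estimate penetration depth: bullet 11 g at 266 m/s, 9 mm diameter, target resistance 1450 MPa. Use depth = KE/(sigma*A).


A = pi*(d/2)^2 = pi*(9/2)^2 = 63.6173 mm^2
E = 0.5*m*v^2 = 0.5*0.011*266^2 = 389.158 J
depth = E/(sigma*A) = 389.158 J / (1450 MPa * 63.6173 mm^2) = 389.158/(1450 * 63.6173) m = 0.00421874 m ≈ 4.219 mm

4.219 mm


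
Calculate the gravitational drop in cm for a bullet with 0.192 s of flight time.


drop = 0.5*g*t^2 = 0.5*9.81*0.192^2 = 0.180818 m ≈ 18.08 cm

18.08 cm


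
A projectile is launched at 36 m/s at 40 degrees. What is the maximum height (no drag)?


H = (v0*sin(theta))^2 / (2g) = (36*sin(40°))^2 / (2*9.81) = 27.29 m

27.29 m


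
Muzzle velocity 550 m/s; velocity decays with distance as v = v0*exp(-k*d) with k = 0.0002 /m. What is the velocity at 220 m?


v = v0*exp(-k*d) = 550*exp(-0.0002*220) = 526.3 m/s

526.3 m/s


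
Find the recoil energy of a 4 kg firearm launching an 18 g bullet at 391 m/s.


v_r = m_p*v_p/m_gun = 0.018*391/4 = 1.7595 m/s, E_r = 0.5*m_gun*v_r^2 = 0.5*4*1.7595^2 = 6.192 J

6.192 J


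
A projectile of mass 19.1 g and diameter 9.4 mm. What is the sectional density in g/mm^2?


SD = m/d^2 = 19.1/9.4^2 = 0.2162 g/mm^2

0.2162 g/mm^2


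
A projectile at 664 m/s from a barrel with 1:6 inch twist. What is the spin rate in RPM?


twist_m = 6*0.0254 = 0.1524 m
spin = v/twist = 664/0.1524 = 4356.955 rev/s
RPM = spin*60 = 4356.955*60 ≈ 261417 RPM

261417 RPM


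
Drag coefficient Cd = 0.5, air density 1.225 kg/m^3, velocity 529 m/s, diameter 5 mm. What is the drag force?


A = pi*(d/2)^2 = pi*(5/2000)^2 = 1.96350e-05 m^2
Fd = 0.5*Cd*rho*A*v^2 = 0.5*0.5*1.225*1.96350e-05*529^2 = 1.683 N

1.683 N


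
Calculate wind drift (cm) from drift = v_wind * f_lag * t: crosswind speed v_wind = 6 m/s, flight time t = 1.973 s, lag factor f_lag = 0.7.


drift = v_wind * lag * t = 6 * 0.7 * 1.973 = 8.2866 m ≈ 828.7 cm

828.7 cm


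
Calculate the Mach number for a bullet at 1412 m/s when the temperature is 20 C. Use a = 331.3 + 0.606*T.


a = 331.3 + 0.606*(20) = 343.42 m/s
M = v/a = 1412/343.42 = 4.112

4.112


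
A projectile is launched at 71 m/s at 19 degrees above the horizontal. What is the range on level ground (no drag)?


R = v0^2 * sin(2*theta) / g = 71^2 * sin(2*19°) / 9.81 = 316.4 m

316.4 m


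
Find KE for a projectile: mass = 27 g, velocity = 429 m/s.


E = 0.5*m*v^2 = 0.5*0.027*429^2 = 2485 J

2485 J


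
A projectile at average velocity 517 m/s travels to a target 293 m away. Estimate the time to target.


t = d/v = 293/517 = 0.5667 s

0.5667 s


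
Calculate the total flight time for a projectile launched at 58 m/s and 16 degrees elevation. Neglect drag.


T = 2*v0*sin(theta)/g = 2*58*sin(16°)/9.81 = 3.259 s

3.259 s


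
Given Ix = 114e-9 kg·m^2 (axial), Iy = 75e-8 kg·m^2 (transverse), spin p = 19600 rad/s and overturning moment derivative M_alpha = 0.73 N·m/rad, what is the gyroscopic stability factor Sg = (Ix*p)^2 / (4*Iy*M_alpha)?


Sg = Ix^2 * p^2 / (4 * Iy * M_alpha) = (114e-9)^2 * 19600^2 / (4 * 75e-8 * 0.73) = 2.28

2.28


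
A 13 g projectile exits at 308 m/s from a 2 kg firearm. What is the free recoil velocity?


v_recoil = m_p * v_p / m_gun = 0.013 * 308 / 2 = 2.002 m/s

2.002 m/s


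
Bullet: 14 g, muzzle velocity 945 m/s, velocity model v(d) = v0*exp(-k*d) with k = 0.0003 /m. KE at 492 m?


v = v0*exp(-k*d) = 945*exp(-0.0003*492) = 815.323 m/s
E = 0.5*m*v^2 = 0.5*0.014*815.323^2 = 4653 J

4653 J


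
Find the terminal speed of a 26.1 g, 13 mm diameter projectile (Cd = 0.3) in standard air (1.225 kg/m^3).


A = pi*(d/2)^2 = pi*(13/2000)^2 = 1.32732e-04 m^2
vt = sqrt(2mg/(Cd*rho*A)) = sqrt(2*0.0261*9.81/(0.3 * 1.225 * 1.32732e-04)) = 102.5 m/s

102.5 m/s


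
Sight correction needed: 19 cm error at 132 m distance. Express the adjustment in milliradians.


1 mrad subtends 1 cm per 10 m of range, so adj = error_cm / (dist_m / 10) = 19 / (132/10) = 1.439 mrad

1.439 mrad


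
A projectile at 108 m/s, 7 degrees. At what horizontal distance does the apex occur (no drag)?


R = v0^2*sin(2*theta)/g = 108^2*sin(2*7°)/9.81 = 287.643 m
apex_dist = R/2 = 287.643/2 = 143.8 m

143.8 m


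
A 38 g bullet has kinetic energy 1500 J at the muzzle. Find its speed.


v = sqrt(2*E/m) = sqrt(2*1500/0.038) = 281 m/s

281 m/s


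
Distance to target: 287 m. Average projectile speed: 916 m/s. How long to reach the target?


t = d/v = 287/916 = 0.3133 s

0.3133 s


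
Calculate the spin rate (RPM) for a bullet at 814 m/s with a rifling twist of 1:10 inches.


twist_m = 10*0.0254 = 0.254 m
spin = v/twist = 814/0.254 = 3204.724 rev/s
RPM = spin*60 = 3204.724*60 ≈ 192283 RPM

192283 RPM


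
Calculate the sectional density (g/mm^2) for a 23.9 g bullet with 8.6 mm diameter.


SD = m/d^2 = 23.9/8.6^2 = 0.3231 g/mm^2

0.3231 g/mm^2


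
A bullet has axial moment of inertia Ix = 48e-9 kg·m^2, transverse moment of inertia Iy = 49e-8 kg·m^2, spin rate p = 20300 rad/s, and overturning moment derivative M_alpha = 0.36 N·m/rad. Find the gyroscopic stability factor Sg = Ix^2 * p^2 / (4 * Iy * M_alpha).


Sg = Ix^2 * p^2 / (4 * Iy * M_alpha) = (48e-9)^2 * 20300^2 / (4 * 49e-8 * 0.36) = 1.346

1.346


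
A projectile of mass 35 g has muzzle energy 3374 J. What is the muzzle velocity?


v = sqrt(2*E/m) = sqrt(2*3374/0.035) = 439.1 m/s

439.1 m/s


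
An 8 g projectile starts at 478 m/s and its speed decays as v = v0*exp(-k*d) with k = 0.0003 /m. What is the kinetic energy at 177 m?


v = v0*exp(-k*d) = 478*exp(-0.0003*177) = 453.28 m/s
E = 0.5*m*v^2 = 0.5*0.008*453.28^2 = 821.9 J

821.9 J


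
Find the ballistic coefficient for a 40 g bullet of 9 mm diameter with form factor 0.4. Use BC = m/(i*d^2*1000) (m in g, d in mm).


BC = m/(i*d^2*1000) = 40/(0.4 * 9^2 * 1000) = 0.001235

0.001235


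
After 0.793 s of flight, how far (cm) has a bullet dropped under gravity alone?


drop = 0.5*g*t^2 = 0.5*9.81*0.793^2 = 3.0845 m ≈ 308.5 cm

308.5 cm


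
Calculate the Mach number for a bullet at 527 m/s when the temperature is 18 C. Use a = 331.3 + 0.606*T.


a = 331.3 + 0.606*(18) = 342.208 m/s
M = v/a = 527/342.208 = 1.54

1.54


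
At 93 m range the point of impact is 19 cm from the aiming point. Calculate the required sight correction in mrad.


1 mrad subtends 1 cm per 10 m of range, so adj = error_cm / (dist_m / 10) = 19 / (93/10) = 2.043 mrad

2.043 mrad


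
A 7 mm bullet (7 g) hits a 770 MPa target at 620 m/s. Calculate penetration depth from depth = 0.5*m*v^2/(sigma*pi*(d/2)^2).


A = pi*(d/2)^2 = pi*(7/2)^2 = 38.4845 mm^2
E = 0.5*m*v^2 = 0.5*0.007*620^2 = 1345.4 J
depth = E/(sigma*A) = 1345.4 J / (770 MPa * 38.4845 mm^2) = 1345.4/(770 * 38.4845) m = 0.045402 m ≈ 45.4 mm

45.4 mm


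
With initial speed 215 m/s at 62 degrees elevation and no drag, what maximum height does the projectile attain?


H = (v0*sin(theta))^2 / (2g) = (215*sin(62°))^2 / (2*9.81) = 1837 m

1837 m


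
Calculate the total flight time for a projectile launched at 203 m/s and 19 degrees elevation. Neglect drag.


T = 2*v0*sin(theta)/g = 2*203*sin(19°)/9.81 = 13.47 s

13.47 s


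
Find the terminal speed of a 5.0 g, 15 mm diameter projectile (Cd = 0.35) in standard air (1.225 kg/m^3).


A = pi*(d/2)^2 = pi*(15/2000)^2 = 1.76715e-04 m^2
vt = sqrt(2mg/(Cd*rho*A)) = sqrt(2*0.005*9.81/(0.35 * 1.225 * 1.76715e-04)) = 35.98 m/s

35.98 m/s


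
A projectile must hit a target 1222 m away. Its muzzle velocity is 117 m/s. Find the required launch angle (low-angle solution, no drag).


sin(2*theta) = R*g/v0^2 = 1222*9.81/117^2 = 0.875726, theta = arcsin(0.875726)/2 = 30.57°

30.57 degrees


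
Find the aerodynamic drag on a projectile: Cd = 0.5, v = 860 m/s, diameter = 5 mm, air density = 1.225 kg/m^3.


A = pi*(d/2)^2 = pi*(5/2000)^2 = 1.96350e-05 m^2
Fd = 0.5*Cd*rho*A*v^2 = 0.5*0.5*1.225*1.96350e-05*860^2 = 4.447 N

4.447 N


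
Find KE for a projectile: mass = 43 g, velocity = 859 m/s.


E = 0.5*m*v^2 = 0.5*0.043*859^2 = 15864 J

15864 J


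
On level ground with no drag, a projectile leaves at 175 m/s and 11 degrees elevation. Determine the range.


R = v0^2 * sin(2*theta) / g = 175^2 * sin(2*11°) / 9.81 = 1169 m

1169 m


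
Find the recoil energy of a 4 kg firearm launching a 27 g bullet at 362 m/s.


v_r = m_p*v_p/m_gun = 0.027*362/4 = 2.4435 m/s, E_r = 0.5*m_gun*v_r^2 = 0.5*4*2.4435^2 = 11.94 J

11.94 J


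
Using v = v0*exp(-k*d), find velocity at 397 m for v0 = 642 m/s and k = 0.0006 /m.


v = v0*exp(-k*d) = 642*exp(-0.0006*397) = 505.9 m/s

505.9 m/s


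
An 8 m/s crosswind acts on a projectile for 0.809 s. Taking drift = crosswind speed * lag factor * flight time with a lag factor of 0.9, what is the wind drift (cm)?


drift = v_wind * lag * t = 8 * 0.9 * 0.809 = 5.8248 m ≈ 582.5 cm

582.5 cm


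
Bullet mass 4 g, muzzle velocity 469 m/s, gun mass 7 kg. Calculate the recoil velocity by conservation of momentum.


v_recoil = m_p * v_p / m_gun = 0.004 * 469 / 7 = 0.268 m/s

0.268 m/s


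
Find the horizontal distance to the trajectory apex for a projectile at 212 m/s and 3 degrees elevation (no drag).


R = v0^2*sin(2*theta)/g = 212^2*sin(2*3°)/9.81 = 478.892 m
apex_dist = R/2 = 478.892/2 = 239.4 m

239.4 m


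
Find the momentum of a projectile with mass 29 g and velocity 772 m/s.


p = m*v = 0.029*772 = 22.39 kg·m/s

22.39 kg·m/s


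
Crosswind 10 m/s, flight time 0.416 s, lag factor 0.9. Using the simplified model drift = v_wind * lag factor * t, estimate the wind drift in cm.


drift = v_wind * lag * t = 10 * 0.9 * 0.416 = 3.744 m ≈ 374.4 cm

374.4 cm


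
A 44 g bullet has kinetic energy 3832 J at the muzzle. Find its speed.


v = sqrt(2*E/m) = sqrt(2*3832/0.044) = 417.4 m/s

417.4 m/s


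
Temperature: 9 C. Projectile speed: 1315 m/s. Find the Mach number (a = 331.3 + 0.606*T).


a = 331.3 + 0.606*(9) = 336.754 m/s
M = v/a = 1315/336.754 = 3.905

3.905


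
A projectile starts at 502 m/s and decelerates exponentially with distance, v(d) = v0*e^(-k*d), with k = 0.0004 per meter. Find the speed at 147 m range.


v = v0*exp(-k*d) = 502*exp(-0.0004*147) = 473.3 m/s

473.3 m/s


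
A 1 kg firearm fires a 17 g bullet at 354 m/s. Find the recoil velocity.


v_recoil = m_p * v_p / m_gun = 0.017 * 354 / 1 = 6.018 m/s

6.018 m/s


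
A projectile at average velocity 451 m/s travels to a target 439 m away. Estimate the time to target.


t = d/v = 439/451 = 0.9734 s

0.9734 s


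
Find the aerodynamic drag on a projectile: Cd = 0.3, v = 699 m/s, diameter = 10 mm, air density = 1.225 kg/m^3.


A = pi*(d/2)^2 = pi*(10/2000)^2 = 7.85398e-05 m^2
Fd = 0.5*Cd*rho*A*v^2 = 0.5*0.3*1.225*7.85398e-05*699^2 = 7.051 N

7.051 N


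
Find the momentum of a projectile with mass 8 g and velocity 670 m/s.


p = m*v = 0.008*670 = 5.36 kg·m/s

5.36 kg·m/s


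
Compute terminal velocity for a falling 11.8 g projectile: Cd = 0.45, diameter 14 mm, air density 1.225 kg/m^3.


A = pi*(d/2)^2 = pi*(14/2000)^2 = 1.53938e-04 m^2
vt = sqrt(2mg/(Cd*rho*A)) = sqrt(2*0.0118*9.81/(0.45 * 1.225 * 1.53938e-04)) = 52.23 m/s

52.23 m/s


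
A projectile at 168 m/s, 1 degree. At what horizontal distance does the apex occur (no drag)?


R = v0^2*sin(2*theta)/g = 168^2*sin(2*1°)/9.81 = 100.408 m
apex_dist = R/2 = 100.408/2 = 50.2 m

50.2 m


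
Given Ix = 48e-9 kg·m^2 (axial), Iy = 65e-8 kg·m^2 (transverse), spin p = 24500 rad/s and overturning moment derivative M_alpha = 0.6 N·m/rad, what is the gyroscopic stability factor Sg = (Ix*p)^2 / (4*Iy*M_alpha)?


Sg = Ix^2 * p^2 / (4 * Iy * M_alpha) = (48e-9)^2 * 24500^2 / (4 * 65e-8 * 0.6) = 0.8865

0.8865


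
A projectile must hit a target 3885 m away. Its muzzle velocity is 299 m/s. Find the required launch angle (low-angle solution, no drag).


sin(2*theta) = R*g/v0^2 = 3885*9.81/299^2 = 0.426302, theta = arcsin(0.426302)/2 = 12.62°

12.62 degrees


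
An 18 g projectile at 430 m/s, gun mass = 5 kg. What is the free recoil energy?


v_r = m_p*v_p/m_gun = 0.018*430/5 = 1.548 m/s, E_r = 0.5*m_gun*v_r^2 = 0.5*5*1.548^2 = 5.991 J

5.991 J


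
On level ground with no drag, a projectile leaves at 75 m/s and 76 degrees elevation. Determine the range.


R = v0^2 * sin(2*theta) / g = 75^2 * sin(2*76°) / 9.81 = 269.2 m

269.2 m


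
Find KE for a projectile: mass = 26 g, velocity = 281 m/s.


E = 0.5*m*v^2 = 0.5*0.026*281^2 = 1026 J

1026 J


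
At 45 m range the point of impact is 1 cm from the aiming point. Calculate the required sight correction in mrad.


1 mrad subtends 1 cm per 10 m of range, so adj = error_cm / (dist_m / 10) = 1 / (45/10) = 0.2222 mrad

0.2222 mrad


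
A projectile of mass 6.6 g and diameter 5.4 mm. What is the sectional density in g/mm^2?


SD = m/d^2 = 6.6/5.4^2 = 0.2263 g/mm^2

0.2263 g/mm^2


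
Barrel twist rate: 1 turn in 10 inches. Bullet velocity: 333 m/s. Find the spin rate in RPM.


twist_m = 10*0.0254 = 0.254 m
spin = v/twist = 333/0.254 = 1311.024 rev/s
RPM = spin*60 = 1311.024*60 ≈ 78661 RPM

78661 RPM


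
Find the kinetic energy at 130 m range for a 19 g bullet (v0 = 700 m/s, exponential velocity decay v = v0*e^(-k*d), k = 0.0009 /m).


v = v0*exp(-k*d) = 700*exp(-0.0009*130) = 622.71 m/s
E = 0.5*m*v^2 = 0.5*0.019*622.71^2 = 3684 J

3684 J


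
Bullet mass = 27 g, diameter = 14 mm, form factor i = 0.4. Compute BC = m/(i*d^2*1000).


BC = m/(i*d^2*1000) = 27/(0.4 * 14^2 * 1000) = 0.0003444

0.0003444


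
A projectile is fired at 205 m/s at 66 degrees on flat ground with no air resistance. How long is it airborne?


T = 2*v0*sin(theta)/g = 2*205*sin(66°)/9.81 = 38.18 s

38.18 s


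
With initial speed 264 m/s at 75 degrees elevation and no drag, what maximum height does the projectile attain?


H = (v0*sin(theta))^2 / (2g) = (264*sin(75°))^2 / (2*9.81) = 3314 m

3314 m


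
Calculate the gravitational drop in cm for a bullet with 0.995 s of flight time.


drop = 0.5*g*t^2 = 0.5*9.81*0.995^2 = 4.85607 m ≈ 485.6 cm

485.6 cm


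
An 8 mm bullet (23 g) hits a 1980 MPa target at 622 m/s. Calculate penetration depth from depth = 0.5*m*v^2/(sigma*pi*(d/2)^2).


A = pi*(d/2)^2 = pi*(8/2)^2 = 50.2655 mm^2
E = 0.5*m*v^2 = 0.5*0.023*622^2 = 4449.17 J
depth = E/(sigma*A) = 4449.17 J / (1980 MPa * 50.2655 mm^2) = 4449.17/(1980 * 50.2655) m = 0.0447037 m ≈ 44.7 mm

44.7 mm


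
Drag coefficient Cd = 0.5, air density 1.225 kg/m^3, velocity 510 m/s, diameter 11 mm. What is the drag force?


A = pi*(d/2)^2 = pi*(11/2000)^2 = 9.50332e-05 m^2
Fd = 0.5*Cd*rho*A*v^2 = 0.5*0.5*1.225*9.50332e-05*510^2 = 7.57 N

7.57 N


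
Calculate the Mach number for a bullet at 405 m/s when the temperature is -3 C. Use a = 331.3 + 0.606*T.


a = 331.3 + 0.606*(-3) = 329.482 m/s
M = v/a = 405/329.482 = 1.229

1.229


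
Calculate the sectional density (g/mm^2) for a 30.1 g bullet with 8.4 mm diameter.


SD = m/d^2 = 30.1/8.4^2 = 0.4266 g/mm^2

0.4266 g/mm^2


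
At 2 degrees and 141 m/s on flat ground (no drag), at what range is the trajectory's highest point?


R = v0^2*sin(2*theta)/g = 141^2*sin(2*2°)/9.81 = 141.369 m
apex_dist = R/2 = 141.369/2 = 70.68 m

70.68 m


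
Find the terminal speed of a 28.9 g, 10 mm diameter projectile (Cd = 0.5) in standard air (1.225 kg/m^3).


A = pi*(d/2)^2 = pi*(10/2000)^2 = 7.85398e-05 m^2
vt = sqrt(2mg/(Cd*rho*A)) = sqrt(2*0.0289*9.81/(0.5 * 1.225 * 7.85398e-05)) = 108.6 m/s

108.6 m/s


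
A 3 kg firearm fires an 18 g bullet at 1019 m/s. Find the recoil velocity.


v_recoil = m_p * v_p / m_gun = 0.018 * 1019 / 3 = 6.114 m/s

6.114 m/s


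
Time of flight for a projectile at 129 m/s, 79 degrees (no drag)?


T = 2*v0*sin(theta)/g = 2*129*sin(79°)/9.81 = 25.82 s

25.82 s


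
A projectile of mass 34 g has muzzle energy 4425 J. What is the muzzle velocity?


v = sqrt(2*E/m) = sqrt(2*4425/0.034) = 510.2 m/s

510.2 m/s


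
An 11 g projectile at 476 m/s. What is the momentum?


p = m*v = 0.011*476 = 5.236 kg·m/s

5.236 kg·m/s


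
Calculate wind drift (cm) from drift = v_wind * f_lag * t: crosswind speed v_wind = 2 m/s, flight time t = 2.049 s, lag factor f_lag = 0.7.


drift = v_wind * lag * t = 2 * 0.7 * 2.049 = 2.8686 m ≈ 286.9 cm

286.9 cm


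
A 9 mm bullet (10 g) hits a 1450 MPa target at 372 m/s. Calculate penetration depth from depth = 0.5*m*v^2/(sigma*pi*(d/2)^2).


A = pi*(d/2)^2 = pi*(9/2)^2 = 63.6173 mm^2
E = 0.5*m*v^2 = 0.5*0.01*372^2 = 691.92 J
depth = E/(sigma*A) = 691.92 J / (1450 MPa * 63.6173 mm^2) = 691.92/(1450 * 63.6173) m = 0.00750089 m ≈ 7.501 mm

7.501 mm


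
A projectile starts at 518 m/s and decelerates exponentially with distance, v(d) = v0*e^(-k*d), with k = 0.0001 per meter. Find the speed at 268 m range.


v = v0*exp(-k*d) = 518*exp(-0.0001*268) = 504.3 m/s

504.3 m/s


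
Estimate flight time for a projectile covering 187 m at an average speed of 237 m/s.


t = d/v = 187/237 = 0.789 s

0.789 s


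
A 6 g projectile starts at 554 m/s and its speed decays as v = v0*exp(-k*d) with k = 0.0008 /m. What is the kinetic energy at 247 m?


v = v0*exp(-k*d) = 554*exp(-0.0008*247) = 454.667 m/s
E = 0.5*m*v^2 = 0.5*0.006*454.667^2 = 620.2 J

620.2 J


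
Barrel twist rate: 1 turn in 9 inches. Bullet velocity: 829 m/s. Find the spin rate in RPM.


twist_m = 9*0.0254 = 0.2286 m
spin = v/twist = 829/0.2286 = 3626.422 rev/s
RPM = spin*60 = 3626.422*60 ≈ 217585 RPM

217585 RPM


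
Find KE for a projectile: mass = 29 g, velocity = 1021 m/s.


E = 0.5*m*v^2 = 0.5*0.029*1021^2 = 15115 J

15115 J


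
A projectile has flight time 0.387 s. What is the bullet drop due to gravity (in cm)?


drop = 0.5*g*t^2 = 0.5*9.81*0.387^2 = 0.734617 m ≈ 73.46 cm

73.46 cm


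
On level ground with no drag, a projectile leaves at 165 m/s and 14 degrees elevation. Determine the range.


R = v0^2 * sin(2*theta) / g = 165^2 * sin(2*14°) / 9.81 = 1303 m

1303 m


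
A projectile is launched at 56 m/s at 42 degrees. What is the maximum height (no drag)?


H = (v0*sin(theta))^2 / (2g) = (56*sin(42°))^2 / (2*9.81) = 71.56 m

71.56 m


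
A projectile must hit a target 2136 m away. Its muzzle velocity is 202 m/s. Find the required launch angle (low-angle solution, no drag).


sin(2*theta) = R*g/v0^2 = 2136*9.81/202^2 = 0.513532, theta = arcsin(0.513532)/2 = 15.45°

15.45 degrees


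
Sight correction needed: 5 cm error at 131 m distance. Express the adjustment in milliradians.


1 mrad subtends 1 cm per 10 m of range, so adj = error_cm / (dist_m / 10) = 5 / (131/10) = 0.3817 mrad

0.3817 mrad


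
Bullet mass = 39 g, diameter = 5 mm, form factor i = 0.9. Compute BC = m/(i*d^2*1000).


BC = m/(i*d^2*1000) = 39/(0.9 * 5^2 * 1000) = 0.001733

0.001733


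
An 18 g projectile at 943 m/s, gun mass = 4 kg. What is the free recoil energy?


v_r = m_p*v_p/m_gun = 0.018*943/4 = 4.2435 m/s, E_r = 0.5*m_gun*v_r^2 = 0.5*4*4.2435^2 = 36.01 J

36.01 J


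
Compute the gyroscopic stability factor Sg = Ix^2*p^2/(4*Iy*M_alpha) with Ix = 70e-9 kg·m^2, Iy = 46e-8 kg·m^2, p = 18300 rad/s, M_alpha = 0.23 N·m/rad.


Sg = Ix^2 * p^2 / (4 * Iy * M_alpha) = (70e-9)^2 * 18300^2 / (4 * 46e-8 * 0.23) = 3.878

3.878


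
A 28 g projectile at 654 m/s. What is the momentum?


p = m*v = 0.028*654 = 18.31 kg·m/s

18.31 kg·m/s


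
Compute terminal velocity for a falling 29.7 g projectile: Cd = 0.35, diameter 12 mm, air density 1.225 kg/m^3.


A = pi*(d/2)^2 = pi*(12/2000)^2 = 1.13097e-04 m^2
vt = sqrt(2mg/(Cd*rho*A)) = sqrt(2*0.0297*9.81/(0.35 * 1.225 * 1.13097e-04)) = 109.6 m/s

109.6 m/s


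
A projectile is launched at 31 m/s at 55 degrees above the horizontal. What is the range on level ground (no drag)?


R = v0^2 * sin(2*theta) / g = 31^2 * sin(2*55°) / 9.81 = 92.05 m

92.05 m


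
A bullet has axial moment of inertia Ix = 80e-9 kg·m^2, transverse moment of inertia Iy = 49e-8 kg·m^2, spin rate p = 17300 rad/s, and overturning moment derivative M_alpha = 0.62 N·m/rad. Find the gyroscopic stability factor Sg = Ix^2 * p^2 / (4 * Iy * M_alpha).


Sg = Ix^2 * p^2 / (4 * Iy * M_alpha) = (80e-9)^2 * 17300^2 / (4 * 49e-8 * 0.62) = 1.576

1.576


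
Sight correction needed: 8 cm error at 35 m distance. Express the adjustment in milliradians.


1 mrad subtends 1 cm per 10 m of range, so adj = error_cm / (dist_m / 10) = 8 / (35/10) = 2.286 mrad

2.286 mrad


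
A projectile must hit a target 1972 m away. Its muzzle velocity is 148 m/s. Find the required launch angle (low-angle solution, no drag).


sin(2*theta) = R*g/v0^2 = 1972*9.81/148^2 = 0.883187, theta = arcsin(0.883187)/2 = 31.01°

31.01 degrees


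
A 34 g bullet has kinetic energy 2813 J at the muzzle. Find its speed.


v = sqrt(2*E/m) = sqrt(2*2813/0.034) = 406.8 m/s

406.8 m/s


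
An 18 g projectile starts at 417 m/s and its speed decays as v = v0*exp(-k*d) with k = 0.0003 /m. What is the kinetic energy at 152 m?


v = v0*exp(-k*d) = 417*exp(-0.0003*152) = 398.412 m/s
E = 0.5*m*v^2 = 0.5*0.018*398.412^2 = 1429 J

1429 J


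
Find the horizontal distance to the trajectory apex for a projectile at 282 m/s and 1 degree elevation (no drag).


R = v0^2*sin(2*theta)/g = 282^2*sin(2*1°)/9.81 = 282.91 m
apex_dist = R/2 = 282.91/2 = 141.5 m

141.5 m


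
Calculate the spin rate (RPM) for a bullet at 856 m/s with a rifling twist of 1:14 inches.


twist_m = 14*0.0254 = 0.3556 m
spin = v/twist = 856/0.3556 = 2407.199 rev/s
RPM = spin*60 = 2407.199*60 ≈ 144432 RPM

144432 RPM


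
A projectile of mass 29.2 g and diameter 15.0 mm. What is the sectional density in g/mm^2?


SD = m/d^2 = 29.2/15.0^2 = 0.1298 g/mm^2

0.1298 g/mm^2


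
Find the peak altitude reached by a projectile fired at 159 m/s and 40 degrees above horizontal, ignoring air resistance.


H = (v0*sin(theta))^2 / (2g) = (159*sin(40°))^2 / (2*9.81) = 532.4 m

532.4 m


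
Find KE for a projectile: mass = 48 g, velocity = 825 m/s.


E = 0.5*m*v^2 = 0.5*0.048*825^2 = 16335 J

16335 J


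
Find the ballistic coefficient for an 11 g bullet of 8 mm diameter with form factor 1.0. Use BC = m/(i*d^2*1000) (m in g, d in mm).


BC = m/(i*d^2*1000) = 11/(1.0 * 8^2 * 1000) = 0.0001719

0.0001719


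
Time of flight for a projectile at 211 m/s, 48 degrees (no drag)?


T = 2*v0*sin(theta)/g = 2*211*sin(48°)/9.81 = 31.97 s

31.97 s


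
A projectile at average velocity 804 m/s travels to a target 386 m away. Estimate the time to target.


t = d/v = 386/804 = 0.4801 s

0.4801 s


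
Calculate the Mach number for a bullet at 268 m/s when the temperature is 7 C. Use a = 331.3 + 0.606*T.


a = 331.3 + 0.606*(7) = 335.542 m/s
M = v/a = 268/335.542 = 0.7987

0.7987


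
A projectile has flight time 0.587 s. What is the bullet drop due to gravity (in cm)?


drop = 0.5*g*t^2 = 0.5*9.81*0.587^2 = 1.69011 m ≈ 169 cm

169 cm


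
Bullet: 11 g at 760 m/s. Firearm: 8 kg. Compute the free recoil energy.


v_r = m_p*v_p/m_gun = 0.011*760/8 = 1.045 m/s, E_r = 0.5*m_gun*v_r^2 = 0.5*8*1.045^2 = 4.368 J

4.368 J


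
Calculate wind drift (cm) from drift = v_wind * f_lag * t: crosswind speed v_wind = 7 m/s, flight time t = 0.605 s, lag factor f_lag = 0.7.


drift = v_wind * lag * t = 7 * 0.7 * 0.605 = 2.9645 m ≈ 296.4 cm

296.4 cm


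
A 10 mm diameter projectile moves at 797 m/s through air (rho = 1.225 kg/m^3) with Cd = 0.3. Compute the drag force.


A = pi*(d/2)^2 = pi*(10/2000)^2 = 7.85398e-05 m^2
Fd = 0.5*Cd*rho*A*v^2 = 0.5*0.3*1.225*7.85398e-05*797^2 = 9.167 N

9.167 N


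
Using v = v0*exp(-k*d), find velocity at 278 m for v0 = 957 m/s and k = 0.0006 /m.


v = v0*exp(-k*d) = 957*exp(-0.0006*278) = 810 m/s

810 m/s


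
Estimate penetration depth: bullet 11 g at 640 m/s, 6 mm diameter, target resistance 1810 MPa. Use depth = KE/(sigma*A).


A = pi*(d/2)^2 = pi*(6/2)^2 = 28.2743 mm^2
E = 0.5*m*v^2 = 0.5*0.011*640^2 = 2252.8 J
depth = E/(sigma*A) = 2252.8 J / (1810 MPa * 28.2743 mm^2) = 2252.8/(1810 * 28.2743) m = 0.0440202 m ≈ 44.02 mm

44.02 mm
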